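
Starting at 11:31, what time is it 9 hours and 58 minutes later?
Starting time: 11:31
Adding 58 minutes to 31 minutes: 31 + 58 = 89 minutes = 1 hour and 29 minutes
Adding 9 hours: 11 + 9 + 1 (carry) = 21 - 12 = 9
Final time: 9:29

Final answer: 9:29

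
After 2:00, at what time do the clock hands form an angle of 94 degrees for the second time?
At t minutes past 2:00, the hour hand is at 30 x 2 + 0.5t degrees and the minute hand is at 6t degrees.
The smaller angle between them is 94 degrees when |30H - 5.5t| = 94 or |30H - 5.5t| = 266.
With H = 2, solve 30 x 2 - 5.5t = +/- target for each target:
  t = (30 x 2 - 94) / 5.5 = -6.18 (outside (0, 60))
  t = (30 x 2 + 94) / 5.5 = 28
  t = (30 x 2 - 266) / 5.5 = -37.45 (outside (0, 60))
  t = (30 x 2 + 266) / 5.5 = 59.27
Valid solutions in (0, 60): {28, 59.27} minutes.
The second occurrence is t = 59.27 minutes.
The hands form a 94-degree angle at 59.27 minutes past 2:00.

Final answer: 59.27 minutes past 2:00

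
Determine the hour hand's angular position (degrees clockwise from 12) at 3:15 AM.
The hour hand moves 30 degrees per hour and 0.5 degrees per minute.
At 3:15: (3) x 30 + 15 x 0.5 = 90 + 7.5 = 97.5 degrees

Final answer: 97.5 degrees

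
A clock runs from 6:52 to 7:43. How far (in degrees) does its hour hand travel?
The hour hand moves 0.5 degrees per minute.
Time elapsed: 7:43 - 6:52 = 51 minutes
Angular displacement: 51 x 0.5 = 25.5 degrees

Final answer: 25.5 degrees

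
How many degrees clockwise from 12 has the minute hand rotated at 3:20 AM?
The minute hand moves 6 degrees per minute.
At 3:20: 20 x 6 = 120 degrees

Final answer: 120 degrees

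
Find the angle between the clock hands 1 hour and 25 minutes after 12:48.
First find the time 1 hour and 25 minutes after 12:48.
Total minutes: 12 x 60 + 48 + 1 x 60 + 25 = 853.
853 mod 720 = 133 minutes = 2:13.
Now compute the angle at 2:13:
Hour hand: 2 x 30 + 13 x 0.5 = 66.5 degrees
Minute hand: 13 x 6 = 78 degrees
Difference: |66.5 - 78| = 11.5 degrees
The angle is 11.5 degrees

Final answer: 11.5 degrees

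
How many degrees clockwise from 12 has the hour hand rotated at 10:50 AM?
The hour hand moves 30 degrees per hour and 0.5 degrees per minute.
At 10:50: (10) x 30 + 50 x 0.5 = 300 + 25 = 325 degrees

Final answer: 325 degrees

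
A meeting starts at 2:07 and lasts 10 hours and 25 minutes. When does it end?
Starting time: 2:07
Adding 25 minutes to 7 minutes: 7 + 25 = 32 minutes
Adding 10 hours: 2 + 10 = 12
Final time: 12:32

Final answer: 12:32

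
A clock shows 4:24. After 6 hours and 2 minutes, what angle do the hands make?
First find the time 6 hours and 2 minutes after 4:24.
Total minutes: 4 x 60 + 24 + 6 x 60 + 2 = 626.
626 mod 720 = 626 minutes = 10:26.
Now compute the angle at 10:26:
Hour hand: 10 x 30 + 26 x 0.5 = 313 degrees
Minute hand: 26 x 6 = 156 degrees
Difference: |313 - 156| = 157 degrees
The angle is 157 degrees

Final answer: 157 degrees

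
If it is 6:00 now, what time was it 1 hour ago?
Starting time: 6:00 = 360 total minutes past 12:00
Subtracting: 1 hour = 60 minutes
360 - 60 = 300 minutes
= 5 hours past 12:00 = 5:00

Final answer: 5:00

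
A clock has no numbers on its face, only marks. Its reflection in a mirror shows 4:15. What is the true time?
Reflection across the vertical (12-6) axis maps a hand at angle A degrees to (360 - A) degrees, which sends a reading of T minutes past 12:00 to (720 - T) minutes past 12:00.
Mirror reads 4:15 = 255 minutes past 12:00.
Actual time: (720 - 255) mod 720 = 465 minutes = 7:45.

Final answer: 7:45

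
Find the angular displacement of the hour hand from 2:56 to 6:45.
The hour hand moves 0.5 degrees per minute.
Time elapsed: 6:45 - 2:56 = 229 minutes
Angular displacement: 229 x 0.5 = 114.5 degrees

Final answer: 114.5 degrees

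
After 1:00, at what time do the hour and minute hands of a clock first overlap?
The minute hand gains 5.5 degrees per minute on the hour hand.
At 1:00, the hour hand is at 30 degrees and the minute hand is at 0 degrees.
The gap is 30 degrees. Time to close: 30/5.5 = 60 x 1/11 = 5.45 minutes.
The hands overlap at 5.45 minutes past 1:00.

Final answer: 5.45 minutes past 1:00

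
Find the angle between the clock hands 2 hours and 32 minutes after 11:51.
First find the time 2 hours and 32 minutes after 11:51.
Total minutes: 11 x 60 + 51 + 2 x 60 + 32 = 863.
863 mod 720 = 143 minutes = 2:23.
Now compute the angle at 2:23:
Hour hand: 2 x 30 + 23 x 0.5 = 71.5 degrees
Minute hand: 23 x 6 = 138 degrees
Difference: |71.5 - 138| = 66.5 degrees
The angle is 66.5 degrees

Final answer: 66.5 degrees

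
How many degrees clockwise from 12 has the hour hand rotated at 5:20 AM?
The hour hand moves 30 degrees per hour and 0.5 degrees per minute.
At 5:20: (5) x 30 + 20 x 0.5 = 150 + 10 = 160 degrees

Final answer: 160 degrees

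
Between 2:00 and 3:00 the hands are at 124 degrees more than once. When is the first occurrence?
At t minutes past 2:00, the hour hand is at 30 x 2 + 0.5t degrees and the minute hand is at 6t degrees.
The smaller angle between them is 124 degrees when |30H - 5.5t| = 124 or |30H - 5.5t| = 236.
With H = 2, solve 30 x 2 - 5.5t = +/- target for each target:
  t = (30 x 2 - 124) / 5.5 = -11.64 (outside (0, 60))
  t = (30 x 2 + 124) / 5.5 = 33.45
  t = (30 x 2 - 236) / 5.5 = -32 (outside (0, 60))
  t = (30 x 2 + 236) / 5.5 = 53.82
Valid solutions in (0, 60): {33.45, 53.82} minutes.
The first occurrence is t = 33.45 minutes.
The hands form a 124-degree angle at 33.45 minutes past 2:00.

Final answer: 33.45 minutes past 2:00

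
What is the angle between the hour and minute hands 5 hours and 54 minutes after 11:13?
First find the time 5 hours and 54 minutes after 11:13.
Total minutes: 11 x 60 + 13 + 5 x 60 + 54 = 1027.
1027 mod 720 = 307 minutes = 5:07.
Now compute the angle at 5:07:
Hour hand: 5 x 30 + 7 x 0.5 = 153.5 degrees
Minute hand: 7 x 6 = 42 degrees
Difference: |153.5 - 42| = 111.5 degrees
The angle is 111.5 degrees

Final answer: 111.5 degrees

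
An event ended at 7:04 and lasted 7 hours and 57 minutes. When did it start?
Starting time: 7:04 = 424 total minutes past 12:00
Subtracting: 7 hours and 57 minutes = 477 minutes
424 - 477 = -53 (negative, add 12 hours = 720) = 667 minutes
= 11 hours and 7 minutes past 12:00 = 11:07

Final answer: 11:07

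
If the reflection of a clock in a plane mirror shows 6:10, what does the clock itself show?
Reflection across the vertical (12-6) axis maps a hand at angle A degrees to (360 - A) degrees, which sends a reading of T minutes past 12:00 to (720 - T) minutes past 12:00.
Mirror reads 6:10 = 370 minutes past 12:00.
Actual time: (720 - 370) mod 720 = 350 minutes = 5:50.

Final answer: 5:50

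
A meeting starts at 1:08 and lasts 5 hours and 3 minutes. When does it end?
Starting time: 1:08
Adding 3 minutes to 8 minutes: 8 + 3 = 11 minutes
Adding 5 hours: 1 + 5 = 6
Final time: 6:11

Final answer: 6:11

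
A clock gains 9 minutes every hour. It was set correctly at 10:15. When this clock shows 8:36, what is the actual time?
For every 60 true minutes, the faulty clock advances 69 minutes, so 1 faulty-clock minute corresponds to 60/69 true minutes.
From 10:15 to 8:36 on the faulty dial is 621 minutes.
True elapsed: 621 x 60/69 = 540 minutes = 9 hours.
True time: 10:15 + 9 hours = 7:15.

Final answer: 7:15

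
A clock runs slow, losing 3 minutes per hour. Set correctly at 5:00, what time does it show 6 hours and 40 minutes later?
For every 60 true minutes, the faulty clock advances 60 - 3 = 57 minutes.
True elapsed: 6 hours and 40 minutes = 400 minutes.
Faulty clock advances: 400 x 57/60 = 380 minutes (drift: 20 minutes behind).
Shown time: 5:00 + 380 minutes = 11:20.

Final answer: 11:20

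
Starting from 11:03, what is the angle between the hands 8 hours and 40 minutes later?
First find the time 8 hours and 40 minutes after 11:03.
Total minutes: 11 x 60 + 3 + 8 x 60 + 40 = 1183.
1183 mod 720 = 463 minutes = 7:43.
Now compute the angle at 7:43:
Hour hand: 7 x 30 + 43 x 0.5 = 231.5 degrees
Minute hand: 43 x 6 = 258 degrees
Difference: |231.5 - 258| = 26.5 degrees
The angle is 26.5 degrees

Final answer: 26.5 degrees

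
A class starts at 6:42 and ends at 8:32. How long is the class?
From 6:42 to 8:32:
(8 x 60 + 32) - (6 x 60 + 42) = 512 - 402 = 110 minutes
= 1 hour and 50 minutes

Final answer: 1 hour and 50 minutes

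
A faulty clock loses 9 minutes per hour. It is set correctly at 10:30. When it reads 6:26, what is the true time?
For every 60 true minutes, the faulty clock advances 51 minutes, so 1 faulty-clock minute corresponds to 60/51 true minutes.
From 10:30 to 6:26 on the faulty dial is 476 minutes.
True elapsed: 476 x 60/51 = 560 minutes = 9 hours and 20 minutes.
True time: 10:30 + 9 hours and 20 minutes = 7:50.

Final answer: 7:50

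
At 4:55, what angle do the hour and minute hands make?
Hour hand position: 4 x 30 + 55 x 0.5 = 147.5 degrees
Minute hand position: 55 x 6 = 330 degrees
Difference: |147.5 - 330| = 182.5 degrees
Since 182.5 > 180, the smaller angle is 360 - 182.5 = 177.5 degrees

Final answer: 177.5 degrees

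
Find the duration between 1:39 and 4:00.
From 1:39 to 4:00:
(4 x 60 + 0) - (1 x 60 + 39) = 240 - 99 = 141 minutes
= 2 hours and 21 minutes

Final answer: 2 hours and 21 minutes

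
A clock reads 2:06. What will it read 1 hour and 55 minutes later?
Starting time: 2:06
Adding 55 minutes to 6 minutes: 6 + 55 = 61 minutes = 1 hour and 1 minute
Adding 1 hour: 2 + 1 + 1 (carry) = 4
Final time: 4:01

Final answer: 4:01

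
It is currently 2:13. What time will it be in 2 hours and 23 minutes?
Starting time: 2:13
Adding 23 minutes to 13 minutes: 13 + 23 = 36 minutes
Adding 2 hours: 2 + 2 = 4
Final time: 4:36

Final answer: 4:36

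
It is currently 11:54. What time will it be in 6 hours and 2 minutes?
Starting time: 11:54
Adding 2 minutes to 54 minutes: 54 + 2 = 56 minutes
Adding 6 hours: 11 + 6 = 17 - 12 = 5
Final time: 5:56

Final answer: 5:56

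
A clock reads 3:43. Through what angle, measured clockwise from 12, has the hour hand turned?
The hour hand moves 30 degrees per hour and 0.5 degrees per minute.
At 3:43: (3) x 30 + 43 x 0.5 = 90 + 21.5 = 111.5 degrees

Final answer: 111.5 degrees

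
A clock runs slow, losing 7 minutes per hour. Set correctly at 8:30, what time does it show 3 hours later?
For every 60 true minutes, the faulty clock advances 60 - 7 = 53 minutes.
True elapsed: 3 hours = 180 minutes.
Faulty clock advances: 180 x 53/60 = 159 minutes (drift: 21 minutes behind).
Shown time: 8:30 + 159 minutes = 11:09.

Final answer: 11:09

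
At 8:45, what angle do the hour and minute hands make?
Hour hand position: 8 x 30 + 45 x 0.5 = 262.5 degrees
Minute hand position: 45 x 6 = 270 degrees
Difference: |262.5 - 270| = 7.5 degrees
The angle between the hands is 7.5 degrees

Final answer: 7.5 degrees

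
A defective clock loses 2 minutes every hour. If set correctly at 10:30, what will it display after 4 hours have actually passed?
For every 60 true minutes, the faulty clock advances 60 - 2 = 58 minutes.
True elapsed: 4 hours = 240 minutes.
Faulty clock advances: 240 x 58/60 = 232 minutes (drift: 8 minutes behind).
Shown time: 10:30 + 232 minutes = 2:22.

Final answer: 2:22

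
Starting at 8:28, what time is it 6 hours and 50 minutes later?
Starting time: 8:28
Adding 50 minutes to 28 minutes: 28 + 50 = 78 minutes = 1 hour and 18 minutes
Adding 6 hours: 8 + 6 + 1 (carry) = 15 - 12 = 3
Final time: 3:18

Final answer: 3:18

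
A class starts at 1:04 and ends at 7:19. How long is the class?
From 1:04 to 7:19:
(7 x 60 + 19) - (1 x 60 + 4) = 439 - 64 = 375 minutes
= 6 hours and 15 minutes

Final answer: 6 hours and 15 minutes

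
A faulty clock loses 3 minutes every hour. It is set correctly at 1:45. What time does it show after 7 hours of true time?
For every 60 true minutes, the faulty clock advances 60 - 3 = 57 minutes.
True elapsed: 7 hours = 420 minutes.
Faulty clock advances: 420 x 57/60 = 399 minutes (drift: 21 minutes behind).
Shown time: 1:45 + 399 minutes = 8:24.

Final answer: 8:24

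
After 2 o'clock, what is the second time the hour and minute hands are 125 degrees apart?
At t minutes past 2:00, the hour hand is at 30 x 2 + 0.5t degrees and the minute hand is at 6t degrees.
The smaller angle between them is 125 degrees when |30H - 5.5t| = 125 or |30H - 5.5t| = 235.
With H = 2, solve 30 x 2 - 5.5t = +/- target for each target:
  t = (30 x 2 - 125) / 5.5 = -11.82 (outside (0, 60))
  t = (30 x 2 + 125) / 5.5 = 33.64
  t = (30 x 2 - 235) / 5.5 = -31.82 (outside (0, 60))
  t = (30 x 2 + 235) / 5.5 = 53.64
Valid solutions in (0, 60): {33.64, 53.64} minutes.
The second occurrence is t = 53.64 minutes.
The hands form a 125-degree angle at 53.64 minutes past 2:00.

Final answer: 53.64 minutes past 2:00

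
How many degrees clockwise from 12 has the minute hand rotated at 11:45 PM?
The minute hand moves 6 degrees per minute.
At 11:45: 45 x 6 = 270 degrees

Final answer: 270 degrees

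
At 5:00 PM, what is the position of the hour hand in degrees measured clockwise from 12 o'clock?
The hour hand moves 30 degrees per hour and 0.5 degrees per minute.
At 5:00: (5) x 30 + 0 x 0.5 = 150 + 0 = 150 degrees

Final answer: 150 degrees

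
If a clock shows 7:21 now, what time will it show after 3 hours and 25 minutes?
Starting time: 7:21
Adding 25 minutes to 21 minutes: 21 + 25 = 46 minutes
Adding 3 hours: 7 + 3 = 10
Final time: 10:46

Final answer: 10:46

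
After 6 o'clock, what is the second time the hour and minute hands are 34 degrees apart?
At t minutes past 6:00, the hour hand is at 30 x 6 + 0.5t degrees and the minute hand is at 6t degrees.
The smaller angle between them is 34 degrees when |30H - 5.5t| = 34 or |30H - 5.5t| = 326.
With H = 6, solve 30 x 6 - 5.5t = +/- target for each target:
  t = (30 x 6 - 34) / 5.5 = 26.55
  t = (30 x 6 + 34) / 5.5 = 38.91
  t = (30 x 6 - 326) / 5.5 = -26.55 (outside (0, 60))
  t = (30 x 6 + 326) / 5.5 = 92 (outside (0, 60))
Valid solutions in (0, 60): {26.55, 38.91} minutes.
The second occurrence is t = 38.91 minutes.
The hands form a 34-degree angle at 38.91 minutes past 6:00.

Final answer: 38.91 minutes past 6:00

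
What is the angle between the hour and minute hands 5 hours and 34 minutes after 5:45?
First find the time 5 hours and 34 minutes after 5:45.
Total minutes: 5 x 60 + 45 + 5 x 60 + 34 = 679.
679 mod 720 = 679 minutes = 11:19.
Now compute the angle at 11:19:
Hour hand: 11 x 30 + 19 x 0.5 = 339.5 degrees
Minute hand: 19 x 6 = 114 degrees
Difference: |339.5 - 114| = 225.5 degrees
Smaller angle: 360 - 225.5 = 134.5 degrees

Final answer: 134.5 degrees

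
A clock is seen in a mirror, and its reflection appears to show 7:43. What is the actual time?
Reflection across the vertical (12-6) axis maps a hand at angle A degrees to (360 - A) degrees, which sends a reading of T minutes past 12:00 to (720 - T) minutes past 12:00.
Mirror reads 7:43 = 463 minutes past 12:00.
Actual time: (720 - 463) mod 720 = 257 minutes = 4:17.

Final answer: 4:17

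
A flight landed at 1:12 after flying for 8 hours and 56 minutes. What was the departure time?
Starting time: 1:12 = 72 total minutes past 12:00
Subtracting: 8 hours and 56 minutes = 536 minutes
72 - 536 = -464 (negative, add 12 hours = 720) = 256 minutes
= 4 hours and 16 minutes past 12:00 = 4:16

Final answer: 4:16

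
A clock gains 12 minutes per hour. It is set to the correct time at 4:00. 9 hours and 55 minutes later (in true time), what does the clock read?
For every 60 true minutes, the faulty clock advances 60 + 12 = 72 minutes.
True elapsed: 9 hours and 55 minutes = 595 minutes.
Faulty clock advances: 595 x 72/60 = 714 minutes (drift: 119 minutes ahead).
Shown time: 4:00 + 714 minutes = 3:54.

Final answer: 3:54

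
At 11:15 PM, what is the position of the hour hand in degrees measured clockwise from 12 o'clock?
The hour hand moves 30 degrees per hour and 0.5 degrees per minute.
At 11:15: (11) x 30 + 15 x 0.5 = 330 + 7.5 = 337.5 degrees

Final answer: 337.5 degrees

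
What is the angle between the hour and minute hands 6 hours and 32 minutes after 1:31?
First find the time 6 hours and 32 minutes after 1:31.
Total minutes: 1 x 60 + 31 + 6 x 60 + 32 = 483.
483 mod 720 = 483 minutes = 8:03.
Now compute the angle at 8:03:
Hour hand: 8 x 30 + 3 x 0.5 = 241.5 degrees
Minute hand: 3 x 6 = 18 degrees
Difference: |241.5 - 18| = 223.5 degrees
Smaller angle: 360 - 223.5 = 136.5 degrees

Final answer: 136.5 degrees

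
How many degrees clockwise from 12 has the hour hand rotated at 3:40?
The hour hand moves 30 degrees per hour and 0.5 degrees per minute.
At 3:40: (3) x 30 + 40 x 0.5 = 90 + 20 = 110 degrees

Final answer: 110 degrees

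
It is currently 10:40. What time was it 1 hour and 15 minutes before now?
Starting time: 10:40 = 640 total minutes past 12:00
Subtracting: 1 hour and 15 minutes = 75 minutes
640 - 75 = 565 minutes
= 9 hours and 25 minutes past 12:00 = 9:25

Final answer: 9:25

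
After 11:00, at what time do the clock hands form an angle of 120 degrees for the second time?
At t minutes past 11:00, the hour hand is at 30 x 11 + 0.5t degrees and the minute hand is at 6t degrees.
The smaller angle between them is 120 degrees when |30H - 5.5t| = 120 or |30H - 5.5t| = 240.
With H = 11, solve 30 x 11 - 5.5t = +/- target for each target:
  t = (30 x 11 - 120) / 5.5 = 38.18
  t = (30 x 11 + 120) / 5.5 = 81.82 (outside (0, 60))
  t = (30 x 11 - 240) / 5.5 = 16.36
  t = (30 x 11 + 240) / 5.5 = 103.64 (outside (0, 60))
Valid solutions in (0, 60): {16.36, 38.18} minutes.
The second occurrence is t = 38.18 minutes.
The hands form a 120-degree angle at 38.18 minutes past 11:00.

Final answer: 38.18 minutes past 11:00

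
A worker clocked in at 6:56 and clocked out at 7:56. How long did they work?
From 6:56 to 7:56:
(7 x 60 + 56) - (6 x 60 + 56) = 476 - 416 = 60 minutes
= 1 hour

Final answer: 1 hour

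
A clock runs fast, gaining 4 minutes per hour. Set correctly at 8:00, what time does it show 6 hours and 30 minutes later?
For every 60 true minutes, the faulty clock advances 60 + 4 = 64 minutes.
True elapsed: 6 hours and 30 minutes = 390 minutes.
Faulty clock advances: 390 x 64/60 = 416 minutes (drift: 26 minutes ahead).
Shown time: 8:00 + 416 minutes = 2:56.

Final answer: 2:56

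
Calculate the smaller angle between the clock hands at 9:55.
Hour hand position: 9 x 30 + 55 x 0.5 = 297.5 degrees
Minute hand position: 55 x 6 = 330 degrees
Difference: |297.5 - 330| = 32.5 degrees
The angle between the hands is 32.5 degrees

Final answer: 32.5 degrees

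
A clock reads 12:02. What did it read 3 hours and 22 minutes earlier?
Starting time: 12:02 = 2 total minutes past 12:00
Subtracting: 3 hours and 22 minutes = 202 minutes
2 - 202 = -200 (negative, add 12 hours = 720) = 520 minutes
= 8 hours and 40 minutes past 12:00 = 8:40

Final answer: 8:40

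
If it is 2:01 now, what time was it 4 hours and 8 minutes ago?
Starting time: 2:01 = 121 total minutes past 12:00
Subtracting: 4 hours and 8 minutes = 248 minutes
121 - 248 = -127 (negative, add 12 hours = 720) = 593 minutes
= 9 hours and 53 minutes past 12:00 = 9:53

Final answer: 9:53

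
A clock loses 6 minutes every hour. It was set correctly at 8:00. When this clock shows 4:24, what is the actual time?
For every 60 true minutes, the faulty clock advances 54 minutes, so 1 faulty-clock minute corresponds to 60/54 true minutes.
From 8:00 to 4:24 on the faulty dial is 504 minutes.
True elapsed: 504 x 60/54 = 560 minutes = 9 hours and 20 minutes.
True time: 8:00 + 9 hours and 20 minutes = 5:20.

Final answer: 5:20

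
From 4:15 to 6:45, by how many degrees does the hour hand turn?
The hour hand moves 0.5 degrees per minute.
Time elapsed: 6:45 - 4:15 = 150 minutes
Angular displacement: 150 x 0.5 = 75 degrees

Final answer: 75 degrees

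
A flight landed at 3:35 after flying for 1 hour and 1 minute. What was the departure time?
Starting time: 3:35 = 215 total minutes past 12:00
Subtracting: 1 hour and 1 minute = 61 minutes
215 - 61 = 154 minutes
= 2 hours and 34 minutes past 12:00 = 2:34

Final answer: 2:34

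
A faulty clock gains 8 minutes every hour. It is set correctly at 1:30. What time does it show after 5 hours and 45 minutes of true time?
For every 60 true minutes, the faulty clock advances 60 + 8 = 68 minutes.
True elapsed: 5 hours and 45 minutes = 345 minutes.
Faulty clock advances: 345 x 68/60 = 391 minutes (drift: 46 minutes ahead).
Shown time: 1:30 + 391 minutes = 8:01.

Final answer: 8:01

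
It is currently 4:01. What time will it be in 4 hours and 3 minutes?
Starting time: 4:01
Adding 3 minutes to 1 minute: 1 + 3 = 4 minutes
Adding 4 hours: 4 + 4 = 8
Final time: 8:04

Final answer: 8:04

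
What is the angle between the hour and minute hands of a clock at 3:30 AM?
Hour hand position: 3 x 30 + 30 x 0.5 = 105 degrees
Minute hand position: 30 x 6 = 180 degrees
Difference: |105 - 180| = 75 degrees
The angle between the hands is 75 degrees

Final answer: 75 degrees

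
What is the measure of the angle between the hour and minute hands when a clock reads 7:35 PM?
Hour hand position: 7 x 30 + 35 x 0.5 = 227.5 degrees
Minute hand position: 35 x 6 = 210 degrees
Difference: |227.5 - 210| = 17.5 degrees
The angle between the hands is 17.5 degrees

Final answer: 17.5 degrees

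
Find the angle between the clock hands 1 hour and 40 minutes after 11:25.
First find the time 1 hour and 40 minutes after 11:25.
Total minutes: 11 x 60 + 25 + 1 x 60 + 40 = 785.
785 mod 720 = 65 minutes = 1:05.
Now compute the angle at 1:05:
Hour hand: 1 x 30 + 5 x 0.5 = 32.5 degrees
Minute hand: 5 x 6 = 30 degrees
Difference: |32.5 - 30| = 2.5 degrees
The angle is 2.5 degrees

Final answer: 2.5 degrees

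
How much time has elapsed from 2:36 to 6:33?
From 2:36 to 6:33:
(6 x 60 + 33) - (2 x 60 + 36) = 393 - 156 = 237 minutes
= 3 hours and 57 minutes

Final answer: 3 hours and 57 minutes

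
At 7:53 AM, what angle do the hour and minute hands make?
Hour hand position: 7 x 30 + 53 x 0.5 = 236.5 degrees
Minute hand position: 53 x 6 = 318 degrees
Difference: |236.5 - 318| = 81.5 degrees
The angle between the hands is 81.5 degrees

Final answer: 81.5 degrees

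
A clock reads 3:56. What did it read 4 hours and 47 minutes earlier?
Starting time: 3:56 = 236 total minutes past 12:00
Subtracting: 4 hours and 47 minutes = 287 minutes
236 - 287 = -51 (negative, add 12 hours = 720) = 669 minutes
= 11 hours and 9 minutes past 12:00 = 11:09

Final answer: 11:09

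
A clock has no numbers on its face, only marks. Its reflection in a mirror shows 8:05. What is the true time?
Reflection across the vertical (12-6) axis maps a hand at angle A degrees to (360 - A) degrees, which sends a reading of T minutes past 12:00 to (720 - T) minutes past 12:00.
Mirror reads 8:05 = 485 minutes past 12:00.
Actual time: (720 - 485) mod 720 = 235 minutes = 3:55.

Final answer: 3:55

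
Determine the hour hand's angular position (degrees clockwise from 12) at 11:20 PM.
The hour hand moves 30 degrees per hour and 0.5 degrees per minute.
At 11:20: (11) x 30 + 20 x 0.5 = 330 + 10 = 340 degrees

Final answer: 340 degrees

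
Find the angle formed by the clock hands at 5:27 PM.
Hour hand position: 5 x 30 + 27 x 0.5 = 163.5 degrees
Minute hand position: 27 x 6 = 162 degrees
Difference: |163.5 - 162| = 1.5 degrees
The angle between the hands is 1.5 degrees

Final answer: 1.5 degrees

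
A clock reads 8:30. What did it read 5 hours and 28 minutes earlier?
Starting time: 8:30 = 510 total minutes past 12:00
Subtracting: 5 hours and 28 minutes = 328 minutes
510 - 328 = 182 minutes
= 3 hours and 2 minutes past 12:00 = 3:02

Final answer: 3:02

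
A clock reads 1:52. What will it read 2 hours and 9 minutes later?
Starting time: 1:52
Adding 9 minutes to 52 minutes: 52 + 9 = 61 minutes = 1 hour and 1 minute
Adding 2 hours: 1 + 2 + 1 (carry) = 4
Final time: 4:01

Final answer: 4:01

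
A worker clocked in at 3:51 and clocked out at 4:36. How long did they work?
From 3:51 to 4:36:
(4 x 60 + 36) - (3 x 60 + 51) = 276 - 231 = 45 minutes
= 45 minutes

Final answer: 45 minutes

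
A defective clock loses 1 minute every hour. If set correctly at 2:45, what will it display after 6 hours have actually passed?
For every 60 true minutes, the faulty clock advances 60 - 1 = 59 minutes.
True elapsed: 6 hours = 360 minutes.
Faulty clock advances: 360 x 59/60 = 354 minutes (drift: 6 minutes behind).
Shown time: 2:45 + 354 minutes = 8:39.

Final answer: 8:39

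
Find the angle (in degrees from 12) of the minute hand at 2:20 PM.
The minute hand moves 6 degrees per minute.
At 2:20: 20 x 6 = 120 degrees

Final answer: 120 degrees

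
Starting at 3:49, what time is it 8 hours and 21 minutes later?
Starting time: 3:49
Adding 21 minutes to 49 minutes: 49 + 21 = 70 minutes = 1 hour and 10 minutes
Adding 8 hours: 3 + 8 + 1 (carry) = 12
Final time: 12:10

Final answer: 12:10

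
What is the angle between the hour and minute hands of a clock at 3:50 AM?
Hour hand position: 3 x 30 + 50 x 0.5 = 115 degrees
Minute hand position: 50 x 6 = 300 degrees
Difference: |115 - 300| = 185 degrees
Since 185 > 180, the smaller angle is 360 - 185 = 175 degrees

Final answer: 175 degrees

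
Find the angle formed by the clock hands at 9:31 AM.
Hour hand position: 9 x 30 + 31 x 0.5 = 285.5 degrees
Minute hand position: 31 x 6 = 186 degrees
Difference: |285.5 - 186| = 99.5 degrees
The angle between the hands is 99.5 degrees

Final answer: 99.5 degrees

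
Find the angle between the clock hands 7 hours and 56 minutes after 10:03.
First find the time 7 hours and 56 minutes after 10:03.
Total minutes: 10 x 60 + 3 + 7 x 60 + 56 = 1079.
1079 mod 720 = 359 minutes = 5:59.
Now compute the angle at 5:59:
Hour hand: 5 x 30 + 59 x 0.5 = 179.5 degrees
Minute hand: 59 x 6 = 354 degrees
Difference: |179.5 - 354| = 174.5 degrees
The angle is 174.5 degrees

Final answer: 174.5 degrees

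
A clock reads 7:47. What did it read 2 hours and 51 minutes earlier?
Starting time: 7:47 = 467 total minutes past 12:00
Subtracting: 2 hours and 51 minutes = 171 minutes
467 - 171 = 296 minutes
= 4 hours and 56 minutes past 12:00 = 4:56

Final answer: 4:56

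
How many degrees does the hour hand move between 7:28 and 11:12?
The hour hand moves 0.5 degrees per minute.
Time elapsed: 11:12 - 7:28 = 224 minutes
Angular displacement: 224 x 0.5 = 112 degrees

Final answer: 112 degrees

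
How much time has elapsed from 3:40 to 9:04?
From 3:40 to 9:04:
(9 x 60 + 4) - (3 x 60 + 40) = 544 - 220 = 324 minutes
= 5 hours and 24 minutes

Final answer: 5 hours and 24 minutes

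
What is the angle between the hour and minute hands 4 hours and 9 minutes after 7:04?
First find the time 4 hours and 9 minutes after 7:04.
Total minutes: 7 x 60 + 4 + 4 x 60 + 9 = 673.
673 mod 720 = 673 minutes = 11:13.
Now compute the angle at 11:13:
Hour hand: 11 x 30 + 13 x 0.5 = 336.5 degrees
Minute hand: 13 x 6 = 78 degrees
Difference: |336.5 - 78| = 258.5 degrees
Smaller angle: 360 - 258.5 = 101.5 degrees

Final answer: 101.5 degrees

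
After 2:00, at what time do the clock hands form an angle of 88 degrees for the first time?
At t minutes past 2:00, the hour hand is at 30 x 2 + 0.5t degrees and the minute hand is at 6t degrees.
The smaller angle between them is 88 degrees when |30H - 5.5t| = 88 or |30H - 5.5t| = 272.
With H = 2, solve 30 x 2 - 5.5t = +/- target for each target:
  t = (30 x 2 - 88) / 5.5 = -5.09 (outside (0, 60))
  t = (30 x 2 + 88) / 5.5 = 26.91
  t = (30 x 2 - 272) / 5.5 = -38.55 (outside (0, 60))
  t = (30 x 2 + 272) / 5.5 = 60.36 (outside (0, 60))
Valid solutions in (0, 60): {26.91} minutes.
The first occurrence is t = 26.91 minutes.
The hands form a 88-degree angle at 26.91 minutes past 2:00.

Final answer: 26.91 minutes past 2:00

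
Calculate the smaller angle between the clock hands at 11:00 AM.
Hour hand position: 11 x 30 + 0 x 0.5 = 330 degrees
Minute hand position: 0 x 6 = 0 degrees
Difference: |330 - 0| = 330 degrees
Since 330 > 180, the smaller angle is 360 - 330 = 30 degrees

Final answer: 30 degrees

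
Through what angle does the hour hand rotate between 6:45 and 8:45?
The hour hand moves 0.5 degrees per minute.
Time elapsed: 8:45 - 6:45 = 120 minutes
Angular displacement: 120 x 0.5 = 60 degrees

Final answer: 60 degrees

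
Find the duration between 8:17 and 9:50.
From 8:17 to 9:50:
(9 x 60 + 50) - (8 x 60 + 17) = 590 - 497 = 93 minutes
= 1 hour and 33 minutes

Final answer: 1 hour and 33 minutes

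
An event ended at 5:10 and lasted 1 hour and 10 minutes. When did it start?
Starting time: 5:10 = 310 total minutes past 12:00
Subtracting: 1 hour and 10 minutes = 70 minutes
310 - 70 = 240 minutes
= 4 hours past 12:00 = 4:00

Final answer: 4:00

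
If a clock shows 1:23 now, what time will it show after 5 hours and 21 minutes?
Starting time: 1:23
Adding 21 minutes to 23 minutes: 23 + 21 = 44 minutes
Adding 5 hours: 1 + 5 = 6
Final time: 6:44

Final answer: 6:44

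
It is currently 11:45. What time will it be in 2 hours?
Starting time: 11:45
Adding 0 minutes to 45 minutes: 45 + 0 = 45 minutes
Adding 2 hours: 11 + 2 = 13 - 12 = 1
Final time: 1:45

Final answer: 1:45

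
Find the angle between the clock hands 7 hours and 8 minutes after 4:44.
First find the time 7 hours and 8 minutes after 4:44.
Total minutes: 4 x 60 + 44 + 7 x 60 + 8 = 712.
712 mod 720 = 712 minutes = 11:52.
Now compute the angle at 11:52:
Hour hand: 11 x 30 + 52 x 0.5 = 356 degrees
Minute hand: 52 x 6 = 312 degrees
Difference: |356 - 312| = 44 degrees
The angle is 44 degrees

Final answer: 44 degrees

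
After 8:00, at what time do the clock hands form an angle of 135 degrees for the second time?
At t minutes past 8:00, the hour hand is at 30 x 8 + 0.5t degrees and the minute hand is at 6t degrees.
The smaller angle between them is 135 degrees when |30H - 5.5t| = 135 or |30H - 5.5t| = 225.
With H = 8, solve 30 x 8 - 5.5t = +/- target for each target:
  t = (30 x 8 - 135) / 5.5 = 19.09
  t = (30 x 8 + 135) / 5.5 = 68.18 (outside (0, 60))
  t = (30 x 8 - 225) / 5.5 = 2.73
  t = (30 x 8 + 225) / 5.5 = 84.55 (outside (0, 60))
Valid solutions in (0, 60): {2.73, 19.09} minutes.
The second occurrence is t = 19.09 minutes.
The hands form a 135-degree angle at 19.09 minutes past 8:00.

Final answer: 19.09 minutes past 8:00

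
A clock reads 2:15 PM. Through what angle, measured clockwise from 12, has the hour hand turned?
The hour hand moves 30 degrees per hour and 0.5 degrees per minute.
At 2:15: (2) x 30 + 15 x 0.5 = 60 + 7.5 = 67.5 degrees

Final answer: 67.5 degrees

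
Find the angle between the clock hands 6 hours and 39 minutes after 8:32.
First find the time 6 hours and 39 minutes after 8:32.
Total minutes: 8 x 60 + 32 + 6 x 60 + 39 = 911.
911 mod 720 = 191 minutes = 3:11.
Now compute the angle at 3:11:
Hour hand: 3 x 30 + 11 x 0.5 = 95.5 degrees
Minute hand: 11 x 6 = 66 degrees
Difference: |95.5 - 66| = 29.5 degrees
The angle is 29.5 degrees

Final answer: 29.5 degrees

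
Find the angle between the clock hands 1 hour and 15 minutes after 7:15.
First find the time 1 hour and 15 minutes after 7:15.
Total minutes: 7 x 60 + 15 + 1 x 60 + 15 = 510.
510 mod 720 = 510 minutes = 8:30.
Now compute the angle at 8:30:
Hour hand: 8 x 30 + 30 x 0.5 = 255 degrees
Minute hand: 30 x 6 = 180 degrees
Difference: |255 - 180| = 75 degrees
The angle is 75 degrees

Final answer: 75 degrees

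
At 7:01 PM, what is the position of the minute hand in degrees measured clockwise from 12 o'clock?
The minute hand moves 6 degrees per minute.
At 7:01: 1 x 6 = 6 degrees

Final answer: 6 degrees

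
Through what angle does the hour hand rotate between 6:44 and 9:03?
The hour hand moves 0.5 degrees per minute.
Time elapsed: 9:03 - 6:44 = 139 minutes
Angular displacement: 139 x 0.5 = 69.5 degrees

Final answer: 69.5 degrees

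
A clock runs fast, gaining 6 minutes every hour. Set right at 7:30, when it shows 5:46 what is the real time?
For every 60 true minutes, the faulty clock advances 66 minutes, so 1 faulty-clock minute corresponds to 60/66 true minutes.
From 7:30 to 5:46 on the faulty dial is 616 minutes.
True elapsed: 616 x 60/66 = 560 minutes = 9 hours and 20 minutes.
True time: 7:30 + 9 hours and 20 minutes = 4:50.

Final answer: 4:50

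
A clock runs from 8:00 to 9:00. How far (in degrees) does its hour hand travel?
The hour hand moves 0.5 degrees per minute.
Time elapsed: 9:00 - 8:00 = 60 minutes
Angular displacement: 60 x 0.5 = 30 degrees

Final answer: 30 degrees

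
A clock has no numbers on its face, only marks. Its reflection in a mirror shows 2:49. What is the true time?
Reflection across the vertical (12-6) axis maps a hand at angle A degrees to (360 - A) degrees, which sends a reading of T minutes past 12:00 to (720 - T) minutes past 12:00.
Mirror reads 2:49 = 169 minutes past 12:00.
Actual time: (720 - 169) mod 720 = 551 minutes = 9:11.

Final answer: 9:11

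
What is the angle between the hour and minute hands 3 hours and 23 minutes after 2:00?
First find the time 3 hours and 23 minutes after 2:00.
Total minutes: 2 x 60 + 0 + 3 x 60 + 23 = 323.
323 mod 720 = 323 minutes = 5:23.
Now compute the angle at 5:23:
Hour hand: 5 x 30 + 23 x 0.5 = 161.5 degrees
Minute hand: 23 x 6 = 138 degrees
Difference: |161.5 - 138| = 23.5 degrees
The angle is 23.5 degrees

Final answer: 23.5 degrees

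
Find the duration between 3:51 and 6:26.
From 3:51 to 6:26:
(6 x 60 + 26) - (3 x 60 + 51) = 386 - 231 = 155 minutes
= 2 hours and 35 minutes

Final answer: 2 hours and 35 minutes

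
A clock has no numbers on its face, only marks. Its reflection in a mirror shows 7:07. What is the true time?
Reflection across the vertical (12-6) axis maps a hand at angle A degrees to (360 - A) degrees, which sends a reading of T minutes past 12:00 to (720 - T) minutes past 12:00.
Mirror reads 7:07 = 427 minutes past 12:00.
Actual time: (720 - 427) mod 720 = 293 minutes = 4:53.

Final answer: 4:53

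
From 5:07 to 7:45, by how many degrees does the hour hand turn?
The hour hand moves 0.5 degrees per minute.
Time elapsed: 7:45 - 5:07 = 158 minutes
Angular displacement: 158 x 0.5 = 79 degrees

Final answer: 79 degrees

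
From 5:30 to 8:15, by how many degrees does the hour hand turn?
The hour hand moves 0.5 degrees per minute.
Time elapsed: 8:15 - 5:30 = 165 minutes
Angular displacement: 165 x 0.5 = 82.5 degrees

Final answer: 82.5 degrees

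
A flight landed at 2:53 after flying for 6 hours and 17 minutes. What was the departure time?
Starting time: 2:53 = 173 total minutes past 12:00
Subtracting: 6 hours and 17 minutes = 377 minutes
173 - 377 = -204 (negative, add 12 hours = 720) = 516 minutes
= 8 hours and 36 minutes past 12:00 = 8:36

Final answer: 8:36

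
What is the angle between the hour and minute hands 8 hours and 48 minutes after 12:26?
First find the time 8 hours and 48 minutes after 12:26.
Total minutes: 12 x 60 + 26 + 8 x 60 + 48 = 1274.
1274 mod 720 = 554 minutes = 9:14.
Now compute the angle at 9:14:
Hour hand: 9 x 30 + 14 x 0.5 = 277 degrees
Minute hand: 14 x 6 = 84 degrees
Difference: |277 - 84| = 193 degrees
Smaller angle: 360 - 193 = 167 degrees

Final answer: 167 degrees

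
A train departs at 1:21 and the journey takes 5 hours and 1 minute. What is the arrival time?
Starting time: 1:21
Adding 1 minute to 21 minutes: 21 + 1 = 22 minutes
Adding 5 hours: 1 + 5 = 6
Final time: 6:22

Final answer: 6:22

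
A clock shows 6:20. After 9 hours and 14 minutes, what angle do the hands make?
First find the time 9 hours and 14 minutes after 6:20.
Total minutes: 6 x 60 + 20 + 9 x 60 + 14 = 934.
934 mod 720 = 214 minutes = 3:34.
Now compute the angle at 3:34:
Hour hand: 3 x 30 + 34 x 0.5 = 107 degrees
Minute hand: 34 x 6 = 204 degrees
Difference: |107 - 204| = 97 degrees
The angle is 97 degrees

Final answer: 97 degrees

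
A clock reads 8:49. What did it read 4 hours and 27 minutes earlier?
Starting time: 8:49 = 529 total minutes past 12:00
Subtracting: 4 hours and 27 minutes = 267 minutes
529 - 267 = 262 minutes
= 4 hours and 22 minutes past 12:00 = 4:22

Final answer: 4:22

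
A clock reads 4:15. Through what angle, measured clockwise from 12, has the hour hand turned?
The hour hand moves 30 degrees per hour and 0.5 degrees per minute.
At 4:15: (4) x 30 + 15 x 0.5 = 120 + 7.5 = 127.5 degrees

Final answer: 127.5 degrees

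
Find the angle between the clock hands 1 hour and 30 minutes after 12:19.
First find the time 1 hour and 30 minutes after 12:19.
Total minutes: 12 x 60 + 19 + 1 x 60 + 30 = 829.
829 mod 720 = 109 minutes = 1:49.
Now compute the angle at 1:49:
Hour hand: 1 x 30 + 49 x 0.5 = 54.5 degrees
Minute hand: 49 x 6 = 294 degrees
Difference: |54.5 - 294| = 239.5 degrees
Smaller angle: 360 - 239.5 = 120.5 degrees

Final answer: 120.5 degrees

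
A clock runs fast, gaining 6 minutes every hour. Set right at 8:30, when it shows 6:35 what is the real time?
For every 60 true minutes, the faulty clock advances 66 minutes, so 1 faulty-clock minute corresponds to 60/66 true minutes.
From 8:30 to 6:35 on the faulty dial is 605 minutes.
True elapsed: 605 x 60/66 = 550 minutes = 9 hours and 10 minutes.
True time: 8:30 + 9 hours and 10 minutes = 5:40.

Final answer: 5:40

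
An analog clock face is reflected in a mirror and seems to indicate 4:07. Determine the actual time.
Reflection across the vertical (12-6) axis maps a hand at angle A degrees to (360 - A) degrees, which sends a reading of T minutes past 12:00 to (720 - T) minutes past 12:00.
Mirror reads 4:07 = 247 minutes past 12:00.
Actual time: (720 - 247) mod 720 = 473 minutes = 7:53.

Final answer: 7:53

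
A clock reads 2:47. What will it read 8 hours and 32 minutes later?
Starting time: 2:47
Adding 32 minutes to 47 minutes: 47 + 32 = 79 minutes = 1 hour and 19 minutes
Adding 8 hours: 2 + 8 + 1 (carry) = 11
Final time: 11:19

Final answer: 11:19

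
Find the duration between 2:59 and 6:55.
From 2:59 to 6:55:
(6 x 60 + 55) - (2 x 60 + 59) = 415 - 179 = 236 minutes
= 3 hours and 56 minutes

Final answer: 3 hours and 56 minutes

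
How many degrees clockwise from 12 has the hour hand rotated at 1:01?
The hour hand moves 30 degrees per hour and 0.5 degrees per minute.
At 1:01: (1) x 30 + 1 x 0.5 = 30 + 0.5 = 30.5 degrees

Final answer: 30.5 degrees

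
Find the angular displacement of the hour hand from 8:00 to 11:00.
The hour hand moves 0.5 degrees per minute.
Time elapsed: 11:00 - 8:00 = 180 minutes
Angular displacement: 180 x 0.5 = 90 degrees

Final answer: 90 degrees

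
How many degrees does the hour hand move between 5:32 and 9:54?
The hour hand moves 0.5 degrees per minute.
Time elapsed: 9:54 - 5:32 = 262 minutes
Angular displacement: 262 x 0.5 = 131 degrees

Final answer: 131 degrees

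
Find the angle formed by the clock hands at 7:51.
Hour hand position: 7 x 30 + 51 x 0.5 = 235.5 degrees
Minute hand position: 51 x 6 = 306 degrees
Difference: |235.5 - 306| = 70.5 degrees
The angle between the hands is 70.5 degrees

Final answer: 70.5 degrees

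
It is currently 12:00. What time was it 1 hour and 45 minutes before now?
Starting time: 12:00 = 0 total minutes past 12:00
Subtracting: 1 hour and 45 minutes = 105 minutes
0 - 105 = -105 (negative, add 12 hours = 720) = 615 minutes
= 10 hours and 15 minutes past 12:00 = 10:15

Final answer: 10:15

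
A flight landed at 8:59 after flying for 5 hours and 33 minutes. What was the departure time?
Starting time: 8:59 = 539 total minutes past 12:00
Subtracting: 5 hours and 33 minutes = 333 minutes
539 - 333 = 206 minutes
= 3 hours and 26 minutes past 12:00 = 3:26

Final answer: 3:26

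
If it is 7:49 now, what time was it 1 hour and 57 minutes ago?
Starting time: 7:49 = 469 total minutes past 12:00
Subtracting: 1 hour and 57 minutes = 117 minutes
469 - 117 = 352 minutes
= 5 hours and 52 minutes past 12:00 = 5:52

Final answer: 5:52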